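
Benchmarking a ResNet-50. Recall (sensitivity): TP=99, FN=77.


Recall = TP/(TP+FN)
= 99/(99+77)
= 99/176 = 56.25%

56.25%


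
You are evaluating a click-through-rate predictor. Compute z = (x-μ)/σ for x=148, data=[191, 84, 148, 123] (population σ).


μ = 136.5, σ = 38.8619
z = (148 - 136.5)/38.8619 = 0.2959

0.2959


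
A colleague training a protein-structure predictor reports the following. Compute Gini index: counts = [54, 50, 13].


Probabilities: [54/117, 50/117, 13/117] ≈ [0.4615, 0.4274, 0.1111]
Σpᵢ² = (2916 + 2500 + 169)/117² = 5585/13689
Gini = 1 - Σpᵢ² = 1 - 5585/13689 = 0.592

0.592


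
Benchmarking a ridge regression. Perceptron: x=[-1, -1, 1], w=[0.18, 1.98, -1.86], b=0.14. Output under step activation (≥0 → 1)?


z = (-1)·(0.18) + (-1)·(1.98) + (1)·(-1.86) + 0.14
  = -3.88
step(z) = 0 (z<0)

0


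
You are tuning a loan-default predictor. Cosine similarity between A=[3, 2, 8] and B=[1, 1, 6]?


A·B = 3·1 + 2·1 + 8·6 = 53
‖A‖ = √77 = 8.775, ‖B‖ = √38 = 6.1644
cos = 53/(√77·√38) = 53/√2926 = 0.9798

0.9798


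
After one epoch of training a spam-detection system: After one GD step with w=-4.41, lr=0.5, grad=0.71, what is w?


w_new = w - α·∇
= -4.41 - 0.5·0.71
= -4.41 - 0.355
= -4.765

-4.765


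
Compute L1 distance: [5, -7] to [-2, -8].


d = |5+ 2| + |-7+ 8|
  = 7 + 1
  = 8

8


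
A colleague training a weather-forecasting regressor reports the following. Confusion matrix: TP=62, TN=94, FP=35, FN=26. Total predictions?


Total = TP + TN + FP + FN
= 62 + 94 + 35 + 26
= 217
(Predicted positive: 97, predicted negative: 120)

217


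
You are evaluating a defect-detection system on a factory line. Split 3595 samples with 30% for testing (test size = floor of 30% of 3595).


Test = ⌊3595·30/100⌋ = 1078
Train = 3595 - 1078 = 2517

Train: 2517, Test: 1078


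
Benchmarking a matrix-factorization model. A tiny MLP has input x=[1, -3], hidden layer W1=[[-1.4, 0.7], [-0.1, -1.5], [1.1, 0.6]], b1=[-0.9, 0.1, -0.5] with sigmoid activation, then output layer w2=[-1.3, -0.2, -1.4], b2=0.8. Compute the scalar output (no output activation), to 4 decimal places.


z1[0] = (-1.4)·(1) + (0.7)·(-3) - 0.9 = -4.4
z1[1] = (-0.1)·(1) + (-1.5)·(-3) + 0.1 = 4.5
z1[2] = (1.1)·(1) + (0.6)·(-3) - 0.5 = -1.2
h = sigmoid(z1) = [0.0121, 0.989, 0.2315]
output = (-1.3)·(0.0121) + (-0.2)·(0.989) + (-1.4)·(0.2315) + 0.8 = 0.2624

0.2624


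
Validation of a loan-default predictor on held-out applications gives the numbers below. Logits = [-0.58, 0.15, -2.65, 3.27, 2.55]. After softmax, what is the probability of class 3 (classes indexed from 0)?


Exponentials: e^-0.58=0.5599, e^0.15=1.1618, e^-2.65=0.0707, e^3.27=26.3113, e^2.55=12.8071
Sum = 40.9108
Softmax = [0.0137, 0.0284, 0.0017, 0.6431, 0.313]
p[3] = 26.3113/40.9108 = 0.6431

0.6431


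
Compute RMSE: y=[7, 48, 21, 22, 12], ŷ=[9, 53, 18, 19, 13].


MSE = 48/5 = 9.6
RMSE = √(48/5) = 3.0984

3.0984


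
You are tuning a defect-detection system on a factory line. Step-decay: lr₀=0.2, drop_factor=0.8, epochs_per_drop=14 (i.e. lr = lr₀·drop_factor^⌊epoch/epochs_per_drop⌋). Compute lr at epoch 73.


n_drops = ⌊73/14⌋ = 5
lr = 0.2·0.8^5 = 0.2·0.32768 = 0.065536

0.065536


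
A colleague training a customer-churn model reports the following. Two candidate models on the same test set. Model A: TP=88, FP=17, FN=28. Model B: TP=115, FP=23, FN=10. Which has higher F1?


Model A: P=88/105=0.8381, R=88/116=0.7586, F1=2PR/(P+R)=2TP/(2TP+FP+FN)=176/221=0.7964
Model B: P=115/138=0.8333, R=115/125=0.92, F1=2PR/(P+R)=2TP/(2TP+FP+FN)=230/263=0.8745
0.7964 < 0.8745 → Model B

Model B


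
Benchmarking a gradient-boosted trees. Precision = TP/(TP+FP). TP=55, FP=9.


Precision = TP/(TP+FP)
= 55/(55+9)
= 55/64 = 85.94%

85.94%


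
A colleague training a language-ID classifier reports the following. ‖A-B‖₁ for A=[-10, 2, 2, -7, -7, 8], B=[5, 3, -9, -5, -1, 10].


d = |-10-5| + |2-3| + |2+ 9| + |-7+ 5| + |-7+ 1| + |8-10|
  = 15 + 1 + 11 + 2 + 6 + 2
  = 37

37


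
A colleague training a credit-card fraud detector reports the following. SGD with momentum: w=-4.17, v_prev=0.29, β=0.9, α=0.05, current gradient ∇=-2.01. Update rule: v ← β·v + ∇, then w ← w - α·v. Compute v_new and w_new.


v_new = 0.9·0.29 - 2.01 = 0.261 - 2.01 = -1.749
w_new = -4.17 - 0.05·-1.749 = -4.17 + 0.08745 = -4.08255

v_new=-1.749, w_new=-4.08255


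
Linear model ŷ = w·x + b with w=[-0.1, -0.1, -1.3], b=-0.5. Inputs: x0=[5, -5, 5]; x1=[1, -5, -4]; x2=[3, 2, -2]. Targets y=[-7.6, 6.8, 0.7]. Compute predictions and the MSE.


ŷ0 = (-0.1)·(5) + (-0.1)·(-5) + (-1.3)·(5) - 0.5 = -7.0
ŷ1 = (-0.1)·(1) + (-0.1)·(-5) + (-1.3)·(-4) - 0.5 = 5.1
ŷ2 = (-0.1)·(3) + (-0.1)·(2) + (-1.3)·(-2) - 0.5 = 1.6
errors² = [0.36, 2.89, 0.81]
MSE = 4.0600/3 = 1.3533

1.3533


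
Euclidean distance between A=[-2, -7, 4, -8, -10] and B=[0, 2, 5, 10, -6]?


d = √((-2-0)² + (-7-2)² + (4-5)² + (-8-10)² + (-10+ 6)²)
  = √(4 + 81 + 1 + 324 + 16)
  = √426 = 20.6398

20.6398


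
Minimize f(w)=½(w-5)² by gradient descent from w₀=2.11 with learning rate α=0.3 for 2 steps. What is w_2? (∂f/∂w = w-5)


step 1: grad = 2.11-5 = -2.89; w = 2.11 - 0.3·(-2.89) = 2.977
step 2: grad = 2.977-5 = -2.023; w = 2.977 - 0.3·(-2.023) = 3.5839

3.5839


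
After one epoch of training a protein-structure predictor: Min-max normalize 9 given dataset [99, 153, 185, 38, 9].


min=9, max=185
(9-9)/(185-9) = 0/176 = 0.0

0.0


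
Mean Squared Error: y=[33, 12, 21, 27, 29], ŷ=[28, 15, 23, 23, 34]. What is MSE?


Squared errors: (33-28)²=25, (12-15)²=9, (21-23)²=4, (27-23)²=16, (29-34)²=25
Sum = 79
MSE = 79/5 = 79/5

79/5


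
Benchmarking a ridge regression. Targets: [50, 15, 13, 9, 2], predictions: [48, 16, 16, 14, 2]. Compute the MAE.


Absolute errors: |50-48|=2, |15-16|=1, |13-16|=3, |9-14|=5, |2-2|=0
Sum = 11
MAE = 11/5 = 11/5

11/5


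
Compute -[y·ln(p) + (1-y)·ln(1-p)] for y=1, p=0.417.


BCE = -[y·ln(p) + (1-y)·ln(1-p)]
= -1·ln(0.417) - 0
= -ln(0.417) = 0.8747

0.8747


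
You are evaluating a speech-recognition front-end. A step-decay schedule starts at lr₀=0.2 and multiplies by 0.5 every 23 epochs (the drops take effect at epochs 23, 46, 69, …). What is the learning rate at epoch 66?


n_drops = ⌊66/23⌋ = 2
lr = 0.2·0.5^2 = 0.2·0.25 = 0.05

0.05


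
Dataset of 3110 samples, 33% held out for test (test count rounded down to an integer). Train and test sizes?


Test = ⌊3110·33/100⌋ = 1026
Train = 3110 - 1026 = 2084

Train: 2084, Test: 1026


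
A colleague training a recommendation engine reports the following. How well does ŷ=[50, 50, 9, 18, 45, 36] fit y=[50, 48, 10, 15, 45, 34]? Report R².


ȳ = 33.6667
SS_res = Σ(y-ŷ)² = 18
SS_tot = Σ(y-ȳ)² = 1509.33
R² = 1 - SS_res/SS_tot = 1 - 0.0119 = 0.9881

0.9881


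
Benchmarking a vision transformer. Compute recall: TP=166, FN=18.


Recall = TP/(TP+FN)
= 166/(166+18)
= 166/184 = 90.22%

90.22%


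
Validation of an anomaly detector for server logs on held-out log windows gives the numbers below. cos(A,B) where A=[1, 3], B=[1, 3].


A·B = 1·1 + 3·3 = 10
‖A‖ = √10 = 3.1623, ‖B‖ = √10 = 3.1623
cos = 10/(√10·√10) = 10/√100 = 1.0

1.0


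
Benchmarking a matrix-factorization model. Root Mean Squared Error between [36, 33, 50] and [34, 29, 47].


MSE = 29/3 = 9.6667
RMSE = √(29/3) = 3.1091

3.1091


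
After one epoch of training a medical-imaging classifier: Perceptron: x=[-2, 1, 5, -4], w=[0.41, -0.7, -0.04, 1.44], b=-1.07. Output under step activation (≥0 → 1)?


z = (-2)·(0.41) + (1)·(-0.7) + (5)·(-0.04) + (-4)·(1.44) - 1.07
  = -8.55
step(z) = 0 (z<0)

0


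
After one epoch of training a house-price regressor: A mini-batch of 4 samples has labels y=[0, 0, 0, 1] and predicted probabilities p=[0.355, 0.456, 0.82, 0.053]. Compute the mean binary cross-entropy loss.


L[0] = -ln(1-0.355) = -ln(0.645) = 0.4385
L[1] = -ln(1-0.456) = -ln(0.544) = 0.6088
L[2] = -ln(1-0.82) = -ln(0.18) = 1.7148
L[3] = -ln(0.053) = 2.9375
mean = (0.4385 + 0.6088 + 1.7148 + 2.9375)/4 = 1.4249

1.4249


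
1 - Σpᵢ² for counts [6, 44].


Probabilities: [6/50, 44/50] ≈ [0.12, 0.88]
Σpᵢ² = (36 + 1936)/50² = 1972/2500
Gini = 1 - Σpᵢ² = 1 - 1972/2500 = 0.2112

0.2112


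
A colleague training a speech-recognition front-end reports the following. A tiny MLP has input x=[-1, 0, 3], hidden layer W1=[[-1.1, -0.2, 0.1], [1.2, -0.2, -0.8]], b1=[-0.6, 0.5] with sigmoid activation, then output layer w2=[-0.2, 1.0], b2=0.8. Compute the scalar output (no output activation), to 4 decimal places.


z1[0] = (-1.1)·(-1) + (-0.2)·(0) + (0.1)·(3) - 0.6 = 0.8
z1[1] = (1.2)·(-1) + (-0.2)·(0) + (-0.8)·(3) + 0.5 = -3.1
h = sigmoid(z1) = [0.69, 0.0431]
output = (-0.2)·(0.69) + (1.0)·(0.0431) + 0.8 = 0.7051

0.7051


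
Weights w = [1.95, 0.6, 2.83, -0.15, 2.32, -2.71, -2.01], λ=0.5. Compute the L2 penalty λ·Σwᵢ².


‖w‖₂² = (1.95)² + (0.6)² + (2.83)² + (-0.15)² + (2.32)² + (-2.71)² + (-2.01)²
     = 3.8025 + 0.36 + 8.0089 + 0.0225 + 5.3824 + 7.3441 + 4.0401
     = 28.9605
λ·‖w‖₂² = 0.5·28.9605 = 14.48025

14.48025


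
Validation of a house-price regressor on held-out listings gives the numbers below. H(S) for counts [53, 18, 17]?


Probabilities: [53/88, 18/88, 17/88] ≈ [0.6023, 0.2045, 0.1932]
H = -((53/88)·log₂(53/88) + (18/88)·log₂(18/88) + (17/88)·log₂(17/88))
  = 1.3671 bits

1.3671 bits


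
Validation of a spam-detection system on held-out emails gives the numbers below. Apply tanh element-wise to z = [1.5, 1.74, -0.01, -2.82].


tanh(1.5) = 0.9051
tanh(1.74) = 0.9402
tanh(-0.01) = -0.01
tanh(-2.82) = -0.9929
result = [0.9051, 0.9402, -0.01, -0.9929]

[0.9051, 0.9402, -0.01, -0.9929]


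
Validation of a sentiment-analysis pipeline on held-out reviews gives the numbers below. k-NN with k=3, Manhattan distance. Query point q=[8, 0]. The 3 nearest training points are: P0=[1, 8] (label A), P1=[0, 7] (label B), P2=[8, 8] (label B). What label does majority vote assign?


d(q,P0) = 15  (label A)
d(q,P1) = 15  (label B)
d(q,P2) = 8  (label B)
Votes: A=1, B=2
Majority → B

B


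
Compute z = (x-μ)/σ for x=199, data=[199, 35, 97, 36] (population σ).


μ = 91.75, σ = 66.8183
z = (199 - 91.75)/66.8183 = 1.6051

1.6051


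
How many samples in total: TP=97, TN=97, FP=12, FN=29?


Total = TP + TN + FP + FN
= 97 + 97 + 12 + 29
= 235
(Predicted positive: 109, predicted negative: 126)

235


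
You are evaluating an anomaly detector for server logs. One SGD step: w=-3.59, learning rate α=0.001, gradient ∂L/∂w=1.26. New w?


w_new = w - α·∇
= -3.59 - 0.001·1.26
= -3.59 - 0.00126
= -3.59126

-3.59126


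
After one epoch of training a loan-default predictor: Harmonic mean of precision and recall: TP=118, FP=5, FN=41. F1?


Precision = 118/123 = 0.9593
Recall = 118/159 = 0.7421
F1 = 2·P·R/(P+R) = 2·TP/(2·TP+FP+FN) = 236/(236+5+41) = 236/282 = 0.8369

0.8369


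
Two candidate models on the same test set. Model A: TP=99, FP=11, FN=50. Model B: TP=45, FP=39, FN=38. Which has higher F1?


Model A: P=99/110=0.9, R=99/149=0.6644, F1=2PR/(P+R)=2TP/(2TP+FP+FN)=198/259=0.7645
Model B: P=45/84=0.5357, R=45/83=0.5422, F1=2PR/(P+R)=2TP/(2TP+FP+FN)=90/167=0.5389
0.7645 > 0.5389 → Model A

Model A


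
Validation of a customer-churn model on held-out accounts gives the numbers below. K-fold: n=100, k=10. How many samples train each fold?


Fold size = 100/10 = 10
Training per fold = 100 - 10 = 90

90


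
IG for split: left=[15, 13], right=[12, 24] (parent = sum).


Parent = [27, 37], H_parent = 0.9823
H_left = 0.9963 (n=28), H_right = 0.9183 (n=36)
H_children = (28/64)·0.9963 + (36/64)·0.9183 = 0.9524
IG = 0.9823 - 0.9524 = 0.0299

0.0299


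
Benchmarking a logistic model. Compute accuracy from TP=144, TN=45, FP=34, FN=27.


Accuracy = (TP+TN)/(TP+TN+FP+FN)
= (144+45)/(250)
= 189/250 = 75.6%

75.6%


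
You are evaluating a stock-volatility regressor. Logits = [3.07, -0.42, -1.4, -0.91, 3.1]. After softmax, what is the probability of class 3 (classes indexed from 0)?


Exponentials: e^3.07=21.5419, e^-0.42=0.657, e^-1.4=0.2466, e^-0.91=0.4025, e^3.1=22.198
Sum = 45.046
Softmax = [0.4782, 0.0146, 0.0055, 0.0089, 0.4928]
p[3] = 0.4025/45.046 = 0.0089

0.0089


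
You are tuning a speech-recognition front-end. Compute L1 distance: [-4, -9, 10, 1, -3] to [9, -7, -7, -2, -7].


d = |-4-9| + |-9+ 7| + |10+ 7| + |1+ 2| + |-3+ 7|
  = 13 + 2 + 17 + 3 + 4
  = 39

39


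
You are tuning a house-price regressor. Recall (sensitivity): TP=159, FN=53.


Recall = TP/(TP+FN)
= 159/(159+53)
= 159/212 = 75.0%

75.0%


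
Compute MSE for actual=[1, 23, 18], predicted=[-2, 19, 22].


Squared errors: (1+ 2)²=9, (23-19)²=16, (18-22)²=16
Sum = 41
MSE = 41/3 = 41/3

41/3


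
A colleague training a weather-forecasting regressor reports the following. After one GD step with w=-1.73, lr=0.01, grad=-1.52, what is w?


w_new = w - α·∇
= -1.73 - 0.01·-1.52
= -1.73 + 0.0152
= -1.7148

-1.7148


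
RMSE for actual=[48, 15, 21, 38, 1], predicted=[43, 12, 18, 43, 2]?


MSE = 69/5 = 13.8
RMSE = √(69/5) = 3.7148

3.7148


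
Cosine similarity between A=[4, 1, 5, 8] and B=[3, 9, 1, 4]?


A·B = 4·3 + 1·9 + 5·1 + 8·4 = 58
‖A‖ = √106 = 10.2956, ‖B‖ = √107 = 10.3441
cos = 58/(√106·√107) = 58/√11342 = 0.5446

0.5446


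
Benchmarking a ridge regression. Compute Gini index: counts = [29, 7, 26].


Probabilities: [29/62, 7/62, 26/62] ≈ [0.4677, 0.1129, 0.4194]
Σpᵢ² = (841 + 49 + 676)/62² = 1566/3844
Gini = 1 - Σpᵢ² = 1 - 1566/3844 = 0.5926

0.5926


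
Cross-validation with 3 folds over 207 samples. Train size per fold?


Fold size = 207/3 = 69
Training per fold = 207 - 69 = 138

138


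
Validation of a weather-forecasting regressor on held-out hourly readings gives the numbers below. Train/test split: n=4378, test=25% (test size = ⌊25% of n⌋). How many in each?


Test = ⌊4378·25/100⌋ = 1094
Train = 4378 - 1094 = 3284

Train: 3284, Test: 1094


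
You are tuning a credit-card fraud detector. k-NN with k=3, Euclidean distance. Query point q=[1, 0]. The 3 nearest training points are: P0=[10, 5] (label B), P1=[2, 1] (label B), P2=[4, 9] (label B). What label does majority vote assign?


d(q,P0) = 10.2956  (label B)
d(q,P1) = 1.4142  (label B)
d(q,P2) = 9.4868  (label B)
Votes: A=0, B=3
Majority → B

B


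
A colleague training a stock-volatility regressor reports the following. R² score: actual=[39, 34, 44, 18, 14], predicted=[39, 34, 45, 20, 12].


ȳ = 29.8
SS_res = Σ(y-ŷ)² = 9
SS_tot = Σ(y-ȳ)² = 692.8
R² = 1 - SS_res/SS_tot = 1 - 0.013 = 0.987

0.987


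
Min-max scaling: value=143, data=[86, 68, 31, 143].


min=31, max=143
(143-31)/(143-31) = 112/112 = 1.0

1.0


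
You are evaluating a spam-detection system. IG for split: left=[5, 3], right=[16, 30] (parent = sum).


Parent = [21, 33], H_parent = 0.9641
H_left = 0.9544 (n=8), H_right = 0.9321 (n=46)
H_children = (8/54)·0.9544 + (46/54)·0.9321 = 0.9354
IG = 0.9641 - 0.9354 = 0.0287

0.0287


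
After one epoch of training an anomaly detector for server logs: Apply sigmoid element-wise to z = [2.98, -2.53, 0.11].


σ(2.98) = 1/(1+e^-2.98) = 0.9517
σ(-2.53) = 1/(1+e^2.53) = 0.0738
σ(0.11) = 1/(1+e^-0.11) = 0.5275
result = [0.9517, 0.0738, 0.5275]

[0.9517, 0.0738, 0.5275]


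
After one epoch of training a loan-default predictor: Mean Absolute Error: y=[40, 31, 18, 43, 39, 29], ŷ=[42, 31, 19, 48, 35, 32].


Absolute errors: |40-42|=2, |31-31|=0, |18-19|=1, |43-48|=5, |39-35|=4, |29-32|=3
Sum = 15
MAE = 15/6 = 5/2

5/2


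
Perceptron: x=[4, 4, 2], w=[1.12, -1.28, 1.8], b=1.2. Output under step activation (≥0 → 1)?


z = (4)·(1.12) + (4)·(-1.28) + (2)·(1.8) + 1.2
  = 4.16
step(z) = 1 (z≥0)

1


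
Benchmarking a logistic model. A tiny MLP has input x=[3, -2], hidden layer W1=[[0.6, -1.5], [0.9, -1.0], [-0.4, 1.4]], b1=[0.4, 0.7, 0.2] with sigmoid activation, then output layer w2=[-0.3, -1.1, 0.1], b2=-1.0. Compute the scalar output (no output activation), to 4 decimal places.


z1[0] = (0.6)·(3) + (-1.5)·(-2) + 0.4 = 5.2
z1[1] = (0.9)·(3) + (-1.0)·(-2) + 0.7 = 5.4
z1[2] = (-0.4)·(3) + (1.4)·(-2) + 0.2 = -3.8
h = sigmoid(z1) = [0.9945, 0.9955, 0.0219]
output = (-0.3)·(0.9945) + (-1.1)·(0.9955) + (0.1)·(0.0219) - 1.0 = -2.3912

-2.3912


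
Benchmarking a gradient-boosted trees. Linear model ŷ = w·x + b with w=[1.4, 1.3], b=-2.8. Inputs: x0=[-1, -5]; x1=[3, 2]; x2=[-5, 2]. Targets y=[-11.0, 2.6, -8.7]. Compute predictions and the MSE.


ŷ0 = (1.4)·(-1) + (1.3)·(-5) - 2.8 = -10.7
ŷ1 = (1.4)·(3) + (1.3)·(2) - 2.8 = 4.0
ŷ2 = (1.4)·(-5) + (1.3)·(2) - 2.8 = -7.2
errors² = [0.09, 1.96, 2.25]
MSE = 4.3000/3 = 1.4333

1.4333


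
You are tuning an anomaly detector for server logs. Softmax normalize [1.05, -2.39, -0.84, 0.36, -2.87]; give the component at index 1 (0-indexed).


Exponentials: e^1.05=2.8577, e^-2.39=0.0916, e^-0.84=0.4317, e^0.36=1.4333, e^-2.87=0.0567
Sum = 4.871
Softmax = [0.5867, 0.0188, 0.0886, 0.2943, 0.0116]
p[1] = 0.0916/4.871 = 0.0188

0.0188


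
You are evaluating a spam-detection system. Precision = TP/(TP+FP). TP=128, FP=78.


Precision = TP/(TP+FP)
= 128/(128+78)
= 128/206 = 62.14%

62.14%


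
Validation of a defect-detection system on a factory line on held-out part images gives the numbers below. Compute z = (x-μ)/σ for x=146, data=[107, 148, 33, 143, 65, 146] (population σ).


μ = 107, σ = 44.2305
z = (146 - 107)/44.2305 = 0.8817

0.8817


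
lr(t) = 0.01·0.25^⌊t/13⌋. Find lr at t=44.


n_drops = ⌊44/13⌋ = 3
lr = 0.01·0.25^3 = 0.01·0.015625 = 0.00015625

0.00015625


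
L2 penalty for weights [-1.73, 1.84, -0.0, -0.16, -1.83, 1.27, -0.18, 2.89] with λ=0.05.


‖w‖₂² = (-1.73)² + (1.84)² + (-0.0)² + (-0.16)² + (-1.83)² + (1.27)² + (-0.18)² + (2.89)²
     = 2.9929 + 3.3856 + 0 + 0.0256 + 3.3489 + 1.6129 + 0.0324 + 8.3521
     = 19.7504
λ·‖w‖₂² = 0.05·19.7504 = 0.98752

0.98752


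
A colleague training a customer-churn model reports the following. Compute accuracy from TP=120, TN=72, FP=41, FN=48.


Accuracy = (TP+TN)/(TP+TN+FP+FN)
= (120+72)/(281)
= 192/281 = 68.33%

68.33%


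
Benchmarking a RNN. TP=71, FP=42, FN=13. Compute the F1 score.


Precision = 71/113 = 0.6283
Recall = 71/84 = 0.8452
F1 = 2·P·R/(P+R) = 2·TP/(2·TP+FP+FN) = 142/(142+42+13) = 142/197 = 0.7208

0.7208


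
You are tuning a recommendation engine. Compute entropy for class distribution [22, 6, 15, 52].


Probabilities: [22/95, 6/95, 15/95, 52/95] ≈ [0.2316, 0.0632, 0.1579, 0.5474]
H = -((22/95)·log₂(22/95) + (6/95)·log₂(6/95) + (15/95)·log₂(15/95) + (52/95)·log₂(52/95))
  = 1.6368 bits

1.6368 bits


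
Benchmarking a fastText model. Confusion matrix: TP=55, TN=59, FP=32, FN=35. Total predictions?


Total = TP + TN + FP + FN
= 55 + 59 + 32 + 35
= 181
(Predicted positive: 87, predicted negative: 94)

181


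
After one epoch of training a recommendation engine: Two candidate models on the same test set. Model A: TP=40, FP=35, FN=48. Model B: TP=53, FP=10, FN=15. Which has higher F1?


Model A: P=40/75=0.5333, R=40/88=0.4545, F1=2PR/(P+R)=2TP/(2TP+FP+FN)=80/163=0.4908
Model B: P=53/63=0.8413, R=53/68=0.7794, F1=2PR/(P+R)=2TP/(2TP+FP+FN)=106/131=0.8092
0.4908 < 0.8092 → Model B

Model B


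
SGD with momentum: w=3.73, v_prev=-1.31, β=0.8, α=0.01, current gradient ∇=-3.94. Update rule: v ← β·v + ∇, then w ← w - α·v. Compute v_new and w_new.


v_new = 0.8·-1.31 - 3.94 = -1.048 - 3.94 = -4.988
w_new = 3.73 - 0.01·-4.988 = 3.73 + 0.04988 = 3.77988

v_new=-4.988, w_new=3.77988


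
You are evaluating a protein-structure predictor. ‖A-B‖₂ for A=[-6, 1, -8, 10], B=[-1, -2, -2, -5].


d = √((-6+ 1)² + (1+ 2)² + (-8+ 2)² + (10+ 5)²)
  = √(25 + 9 + 36 + 225)
  = √295 = 17.1756

17.1756


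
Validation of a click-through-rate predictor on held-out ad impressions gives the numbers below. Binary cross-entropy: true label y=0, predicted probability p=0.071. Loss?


BCE = -[y·ln(p) + (1-y)·ln(1-p)]
= -0 - 1·ln(1-0.071)
= -ln(0.929) = 0.0736

0.0736


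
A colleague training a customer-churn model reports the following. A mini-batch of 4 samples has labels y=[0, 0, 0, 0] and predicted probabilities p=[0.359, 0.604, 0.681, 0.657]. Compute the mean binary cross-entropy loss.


L[0] = -ln(1-0.359) = -ln(0.641) = 0.4447
L[1] = -ln(1-0.604) = -ln(0.396) = 0.9263
L[2] = -ln(1-0.681) = -ln(0.319) = 1.1426
L[3] = -ln(1-0.657) = -ln(0.343) = 1.07
mean = (0.4447 + 0.9263 + 1.1426 + 1.07)/4 = 0.8959

0.8959


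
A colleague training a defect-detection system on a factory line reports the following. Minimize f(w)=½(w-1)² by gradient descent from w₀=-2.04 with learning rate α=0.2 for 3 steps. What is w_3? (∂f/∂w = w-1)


step 1: grad = -2.04-1 = -3.04; w = -2.04 - 0.2·(-3.04) = -1.432
step 2: grad = -1.432-1 = -2.432; w = -1.432 - 0.2·(-2.432) = -0.9456
step 3: grad = -0.9456-1 = -1.9456; w = -0.9456 - 0.2·(-1.9456) = -0.55648

-0.55648


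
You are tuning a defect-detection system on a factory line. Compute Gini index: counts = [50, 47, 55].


Probabilities: [50/152, 47/152, 55/152] ≈ [0.3289, 0.3092, 0.3618]
Σpᵢ² = (2500 + 2209 + 3025)/152² = 7734/23104
Gini = 1 - Σpᵢ² = 1 - 7734/23104 = 0.6653

0.6653


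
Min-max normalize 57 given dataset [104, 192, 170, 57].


min=57, max=192
(57-57)/(192-57) = 0/135 = 0.0

0.0


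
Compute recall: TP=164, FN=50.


Recall = TP/(TP+FN)
= 164/(164+50)
= 164/214 = 76.64%

76.64%


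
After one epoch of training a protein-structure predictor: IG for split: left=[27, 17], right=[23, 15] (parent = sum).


Parent = [50, 32], H_parent = 0.965
H_left = 0.9624 (n=44), H_right = 0.9678 (n=38)
H_children = (44/82)·0.9624 + (38/82)·0.9678 = 0.9649
IG = 0.965 - 0.9649 = 0.0001

0.0001


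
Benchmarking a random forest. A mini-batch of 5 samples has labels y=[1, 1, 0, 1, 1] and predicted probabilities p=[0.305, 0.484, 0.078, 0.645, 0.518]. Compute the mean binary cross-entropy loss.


L[0] = -ln(0.305) = 1.1874
L[1] = -ln(0.484) = 0.7257
L[2] = -ln(1-0.078) = -ln(0.922) = 0.0812
L[3] = -ln(0.645) = 0.4385
L[4] = -ln(0.518) = 0.6578
mean = (1.1874 + 0.7257 + 0.0812 + 0.4385 + 0.6578)/5 = 0.6181

0.6181


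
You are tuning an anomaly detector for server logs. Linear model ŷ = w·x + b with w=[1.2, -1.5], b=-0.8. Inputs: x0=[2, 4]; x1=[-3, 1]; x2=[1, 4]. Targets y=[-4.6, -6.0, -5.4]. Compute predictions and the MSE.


ŷ0 = (1.2)·(2) + (-1.5)·(4) - 0.8 = -4.4
ŷ1 = (1.2)·(-3) + (-1.5)·(1) - 0.8 = -5.9
ŷ2 = (1.2)·(1) + (-1.5)·(4) - 0.8 = -5.6
errors² = [0.04, 0.01, 0.04]
MSE = 0.0900/3 = 0.03

0.03


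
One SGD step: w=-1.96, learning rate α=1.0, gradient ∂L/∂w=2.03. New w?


w_new = w - α·∇
= -1.96 - 1.0·2.03
= -1.96 - 2.03
= -3.99

-3.99


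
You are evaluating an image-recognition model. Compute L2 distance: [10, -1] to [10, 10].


d = √((10-10)² + (-1-10)²)
  = √(0 + 121)
  = √121 = 11.0

11.0


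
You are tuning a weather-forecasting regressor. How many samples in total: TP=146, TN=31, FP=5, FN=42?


Total = TP + TN + FP + FN
= 146 + 31 + 5 + 42
= 224
(Predicted positive: 151, predicted negative: 73)

224


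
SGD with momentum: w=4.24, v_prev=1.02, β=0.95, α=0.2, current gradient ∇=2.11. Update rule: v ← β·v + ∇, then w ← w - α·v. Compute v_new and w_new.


v_new = 0.95·1.02 + 2.11 = 0.969 + 2.11 = 3.079
w_new = 4.24 - 0.2·3.079 = 4.24 - 0.6158 = 3.6242

v_new=3.079, w_new=3.6242


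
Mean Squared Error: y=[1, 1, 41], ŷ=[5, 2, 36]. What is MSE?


Squared errors: (1-5)²=16, (1-2)²=1, (41-36)²=25
Sum = 42
MSE = 42/3 = 14

14


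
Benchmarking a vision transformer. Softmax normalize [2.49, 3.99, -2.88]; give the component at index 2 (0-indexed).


Exponentials: e^2.49=12.0613, e^3.99=54.0549, e^-2.88=0.0561
Sum = 66.1723
Softmax = [0.1823, 0.8169, 0.0008]
p[2] = 0.0561/66.1723 = 0.0008

0.0008


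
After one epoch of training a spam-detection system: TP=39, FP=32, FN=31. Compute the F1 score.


Precision = 39/71 = 0.5493
Recall = 39/70 = 0.5571
F1 = 2·P·R/(P+R) = 2·TP/(2·TP+FP+FN) = 78/(78+32+31) = 78/141 = 0.5532

0.5532


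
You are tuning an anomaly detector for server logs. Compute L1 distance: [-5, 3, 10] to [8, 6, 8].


d = |-5-8| + |3-6| + |10-8|
  = 13 + 3 + 2
  = 18

18


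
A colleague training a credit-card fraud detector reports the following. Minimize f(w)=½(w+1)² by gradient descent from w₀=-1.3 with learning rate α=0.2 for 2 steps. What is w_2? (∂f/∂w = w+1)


step 1: grad = -1.3+1 = -0.3; w = -1.3 - 0.2·(-0.3) = -1.24
step 2: grad = -1.24+1 = -0.24; w = -1.24 - 0.2·(-0.24) = -1.192

-1.192


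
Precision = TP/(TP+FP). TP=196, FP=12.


Precision = TP/(TP+FP)
= 196/(196+12)
= 196/208 = 94.23%

94.23%


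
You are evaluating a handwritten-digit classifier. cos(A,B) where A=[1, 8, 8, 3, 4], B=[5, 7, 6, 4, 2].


A·B = 1·5 + 8·7 + 8·6 + 3·4 + 4·2 = 129
‖A‖ = √154 = 12.4097, ‖B‖ = √130 = 11.4018
cos = 129/(√154·√130) = 129/√20020 = 0.9117

0.9117


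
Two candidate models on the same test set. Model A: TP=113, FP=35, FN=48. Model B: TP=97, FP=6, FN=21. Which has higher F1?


Model A: P=113/148=0.7635, R=113/161=0.7019, F1=2PR/(P+R)=2TP/(2TP+FP+FN)=226/309=0.7314
Model B: P=97/103=0.9417, R=97/118=0.822, F1=2PR/(P+R)=2TP/(2TP+FP+FN)=194/221=0.8778
0.7314 < 0.8778 → Model B

Model B


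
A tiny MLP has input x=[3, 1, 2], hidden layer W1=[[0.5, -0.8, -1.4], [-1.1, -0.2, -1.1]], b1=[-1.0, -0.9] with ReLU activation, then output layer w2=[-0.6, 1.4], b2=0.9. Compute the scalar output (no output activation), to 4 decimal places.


z1[0] = (0.5)·(3) + (-0.8)·(1) + (-1.4)·(2) - 1.0 = -3.1
z1[1] = (-1.1)·(3) + (-0.2)·(1) + (-1.1)·(2) - 0.9 = -6.6
h = ReLU(z1) = [0.0, 0.0]
output = (-0.6)·(0.0) + (1.4)·(0.0) + 0.9 = 0.9

0.9


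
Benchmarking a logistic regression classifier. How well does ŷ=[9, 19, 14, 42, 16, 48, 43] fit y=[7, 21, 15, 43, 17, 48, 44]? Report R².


ȳ = 27.8571
SS_res = Σ(y-ŷ)² = 12
SS_tot = Σ(y-ȳ)² = 1660.86
R² = 1 - SS_res/SS_tot = 1 - 0.0072 = 0.9928

0.9928


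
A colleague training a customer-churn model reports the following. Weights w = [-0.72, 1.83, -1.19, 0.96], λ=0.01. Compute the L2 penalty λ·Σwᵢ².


‖w‖₂² = (-0.72)² + (1.83)² + (-1.19)² + (0.96)²
     = 0.5184 + 3.3489 + 1.4161 + 0.9216
     = 6.205
λ·‖w‖₂² = 0.01·6.205 = 0.06205

0.06205


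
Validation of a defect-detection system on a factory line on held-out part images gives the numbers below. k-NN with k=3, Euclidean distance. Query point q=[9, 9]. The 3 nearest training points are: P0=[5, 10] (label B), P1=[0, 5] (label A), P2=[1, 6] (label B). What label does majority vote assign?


d(q,P0) = 4.1231  (label B)
d(q,P1) = 9.8489  (label A)
d(q,P2) = 8.544  (label B)
Votes: A=1, B=2
Majority → B

B


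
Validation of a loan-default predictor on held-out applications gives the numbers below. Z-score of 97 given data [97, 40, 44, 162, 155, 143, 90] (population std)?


μ = 104.4286, σ = 46.9433
z = (97 - 104.4286)/46.9433 = -0.1582

-0.1582


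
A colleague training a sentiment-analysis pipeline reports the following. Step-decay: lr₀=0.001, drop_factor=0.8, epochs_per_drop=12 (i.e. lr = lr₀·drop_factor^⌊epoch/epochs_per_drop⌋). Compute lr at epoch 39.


n_drops = ⌊39/12⌋ = 3
lr = 0.001·0.8^3 = 0.001·0.512 = 0.000512

0.000512


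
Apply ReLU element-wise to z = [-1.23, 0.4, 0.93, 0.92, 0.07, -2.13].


ReLU(-1.23) = max(0, -1.23) = 0.0
ReLU(0.4) = max(0, 0.4) = 0.4
ReLU(0.93) = max(0, 0.93) = 0.93
ReLU(0.92) = max(0, 0.92) = 0.92
ReLU(0.07) = max(0, 0.07) = 0.07
ReLU(-2.13) = max(0, -2.13) = 0.0
result = [0.0, 0.4, 0.93, 0.92, 0.07, 0.0]

[0.0, 0.4, 0.93, 0.92, 0.07, 0.0]


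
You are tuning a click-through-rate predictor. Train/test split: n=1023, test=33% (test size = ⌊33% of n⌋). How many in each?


Test = ⌊1023·33/100⌋ = 337
Train = 1023 - 337 = 686

Train: 686, Test: 337


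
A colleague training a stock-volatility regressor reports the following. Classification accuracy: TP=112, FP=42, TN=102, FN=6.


Accuracy = (TP+TN)/(TP+TN+FP+FN)
= (112+102)/(262)
= 214/262 = 81.68%

81.68%


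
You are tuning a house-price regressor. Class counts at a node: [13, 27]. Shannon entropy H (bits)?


Probabilities: [13/40, 27/40] ≈ [0.325, 0.675]
H = -((13/40)·log₂(13/40) + (27/40)·log₂(27/40))
  = 0.9097 bits

0.9097 bits


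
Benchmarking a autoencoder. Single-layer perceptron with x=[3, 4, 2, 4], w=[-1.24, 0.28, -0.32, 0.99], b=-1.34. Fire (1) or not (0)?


z = (3)·(-1.24) + (4)·(0.28) + (2)·(-0.32) + (4)·(0.99) - 1.34
  = -0.62
step(z) = 0 (z<0)

0


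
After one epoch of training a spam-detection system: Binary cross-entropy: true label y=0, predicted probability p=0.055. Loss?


BCE = -[y·ln(p) + (1-y)·ln(1-p)]
= -0 - 1·ln(1-0.055)
= -ln(0.945) = 0.0566

0.0566


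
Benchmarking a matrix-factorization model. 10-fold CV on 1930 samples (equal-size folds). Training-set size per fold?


Fold size = 1930/10 = 193
Training per fold = 1930 - 193 = 1737

1737


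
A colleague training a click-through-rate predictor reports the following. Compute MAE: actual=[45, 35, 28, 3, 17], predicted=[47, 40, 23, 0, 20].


Absolute errors: |45-47|=2, |35-40|=5, |28-23|=5, |3-0|=3, |17-20|=3
Sum = 18
MAE = 18/5 = 18/5

18/5


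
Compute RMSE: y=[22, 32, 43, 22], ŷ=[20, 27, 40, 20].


MSE = 42/4 = 10.5
RMSE = √(42/4) = 3.2404

3.2404


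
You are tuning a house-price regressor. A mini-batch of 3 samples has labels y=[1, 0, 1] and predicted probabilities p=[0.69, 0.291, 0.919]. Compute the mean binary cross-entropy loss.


L[0] = -ln(0.69) = 0.3711
L[1] = -ln(1-0.291) = -ln(0.709) = 0.3439
L[2] = -ln(0.919) = 0.0845
mean = (0.3711 + 0.3439 + 0.0845)/3 = 0.2665

0.2665


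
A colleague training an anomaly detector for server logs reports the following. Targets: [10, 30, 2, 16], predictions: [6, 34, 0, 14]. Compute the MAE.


Absolute errors: |10-6|=4, |30-34|=4, |2-0|=2, |16-14|=2
Sum = 12
MAE = 12/4 = 3

3


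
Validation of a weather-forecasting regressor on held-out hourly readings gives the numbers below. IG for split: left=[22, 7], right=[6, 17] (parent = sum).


Parent = [28, 24], H_parent = 0.9957
H_left = 0.7973 (n=29), H_right = 0.8281 (n=23)
H_children = (29/52)·0.7973 + (23/52)·0.8281 = 0.8109
IG = 0.9957 - 0.8109 = 0.1848

0.1848


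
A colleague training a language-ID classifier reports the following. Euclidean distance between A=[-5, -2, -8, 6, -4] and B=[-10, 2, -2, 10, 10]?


d = √((-5+ 10)² + (-2-2)² + (-8+ 2)² + (6-10)² + (-4-10)²)
  = √(25 + 16 + 36 + 16 + 196)
  = √289 = 17.0

17.0


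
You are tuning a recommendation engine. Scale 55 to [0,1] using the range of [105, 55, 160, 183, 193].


min=55, max=193
(55-55)/(193-55) = 0/138 = 0.0

0.0


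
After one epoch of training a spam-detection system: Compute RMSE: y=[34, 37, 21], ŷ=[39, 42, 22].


MSE = 51/3 = 17
RMSE = √(51/3) = 4.1231

4.1231


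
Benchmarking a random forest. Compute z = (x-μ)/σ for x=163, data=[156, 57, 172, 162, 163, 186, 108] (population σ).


μ = 143.4286, σ = 41.8154
z = (163 - 143.4286)/41.8154 = 0.468

0.468


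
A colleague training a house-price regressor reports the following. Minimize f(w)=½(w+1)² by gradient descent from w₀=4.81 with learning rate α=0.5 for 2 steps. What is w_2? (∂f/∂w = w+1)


step 1: grad = 4.81+1 = 5.81; w = 4.81 - 0.5·(5.81) = 1.905
step 2: grad = 1.905+1 = 2.905; w = 1.905 - 0.5·(2.905) = 0.4525

0.4525


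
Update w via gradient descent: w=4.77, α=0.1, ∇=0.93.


w_new = w - α·∇
= 4.77 - 0.1·0.93
= 4.77 - 0.093
= 4.677

4.677


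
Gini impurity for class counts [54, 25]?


Probabilities: [54/79, 25/79] ≈ [0.6835, 0.3165]
Σpᵢ² = (2916 + 625)/79² = 3541/6241
Gini = 1 - Σpᵢ² = 1 - 3541/6241 = 0.4326

0.4326


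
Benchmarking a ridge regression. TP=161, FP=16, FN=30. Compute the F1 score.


Precision = 161/177 = 0.9096
Recall = 161/191 = 0.8429
F1 = 2·P·R/(P+R) = 2·TP/(2·TP+FP+FN) = 322/(322+16+30) = 322/368 = 0.875

0.875


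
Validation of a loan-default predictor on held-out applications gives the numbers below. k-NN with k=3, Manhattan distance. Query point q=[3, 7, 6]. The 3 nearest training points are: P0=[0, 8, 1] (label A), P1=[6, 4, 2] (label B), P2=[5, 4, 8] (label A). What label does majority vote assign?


d(q,P0) = 9  (label A)
d(q,P1) = 10  (label B)
d(q,P2) = 7  (label A)
Votes: A=2, B=1
Majority → A

A


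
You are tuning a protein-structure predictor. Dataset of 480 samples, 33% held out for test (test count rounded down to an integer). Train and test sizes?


Test = ⌊480·33/100⌋ = 158
Train = 480 - 158 = 322

Train: 322, Test: 158


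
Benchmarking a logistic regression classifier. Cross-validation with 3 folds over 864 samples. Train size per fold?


Fold size = 864/3 = 288
Training per fold = 864 - 288 = 576

576


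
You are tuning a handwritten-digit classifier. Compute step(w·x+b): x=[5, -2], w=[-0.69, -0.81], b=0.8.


z = (5)·(-0.69) + (-2)·(-0.81) + 0.8
  = -1.03
step(z) = 0 (z<0)

0


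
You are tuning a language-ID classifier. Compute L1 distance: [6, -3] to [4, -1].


d = |6-4| + |-3+ 1|
  = 2 + 2
  = 4

4


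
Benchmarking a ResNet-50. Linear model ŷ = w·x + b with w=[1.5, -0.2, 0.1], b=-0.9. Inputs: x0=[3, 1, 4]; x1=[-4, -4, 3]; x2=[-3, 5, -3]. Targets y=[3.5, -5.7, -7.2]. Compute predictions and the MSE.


ŷ0 = (1.5)·(3) + (-0.2)·(1) + (0.1)·(4) - 0.9 = 3.8
ŷ1 = (1.5)·(-4) + (-0.2)·(-4) + (0.1)·(3) - 0.9 = -5.8
ŷ2 = (1.5)·(-3) + (-0.2)·(5) + (0.1)·(-3) - 0.9 = -6.7
errors² = [0.09, 0.01, 0.25]
MSE = 0.3500/3 = 0.1167

0.1167


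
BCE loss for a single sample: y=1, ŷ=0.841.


BCE = -[y·ln(p) + (1-y)·ln(1-p)]
= -1·ln(0.841) - 0
= -ln(0.841) = 0.1732

0.1732


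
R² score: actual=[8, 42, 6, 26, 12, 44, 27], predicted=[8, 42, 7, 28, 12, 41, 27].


ȳ = 23.5714
SS_res = Σ(y-ŷ)² = 14
SS_tot = Σ(y-ȳ)² = 1459.71
R² = 1 - SS_res/SS_tot = 1 - 0.0096 = 0.9904

0.9904


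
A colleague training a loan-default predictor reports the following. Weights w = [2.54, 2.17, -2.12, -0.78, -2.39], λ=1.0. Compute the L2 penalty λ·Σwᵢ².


‖w‖₂² = (2.54)² + (2.17)² + (-2.12)² + (-0.78)² + (-2.39)²
     = 6.4516 + 4.7089 + 4.4944 + 0.6084 + 5.7121
     = 21.9754
λ·‖w‖₂² = 1.0·21.9754 = 21.9754

21.9754


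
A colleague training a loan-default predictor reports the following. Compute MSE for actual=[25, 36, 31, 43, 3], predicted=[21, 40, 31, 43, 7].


Squared errors: (25-21)²=16, (36-40)²=16, (31-31)²=0, (43-43)²=0, (3-7)²=16
Sum = 48
MSE = 48/5 = 48/5

48/5


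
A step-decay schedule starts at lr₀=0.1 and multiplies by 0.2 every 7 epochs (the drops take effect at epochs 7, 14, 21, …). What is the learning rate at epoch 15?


n_drops = ⌊15/7⌋ = 2
lr = 0.1·0.2^2 = 0.1·0.04 = 0.004

0.004


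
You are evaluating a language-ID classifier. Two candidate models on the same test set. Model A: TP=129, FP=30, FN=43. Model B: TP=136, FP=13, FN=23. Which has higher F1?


Model A: P=129/159=0.8113, R=129/172=0.75, F1=2PR/(P+R)=2TP/(2TP+FP+FN)=258/331=0.7795
Model B: P=136/149=0.9128, R=136/159=0.8553, F1=2PR/(P+R)=2TP/(2TP+FP+FN)=272/308=0.8831
0.7795 < 0.8831 → Model B

Model B


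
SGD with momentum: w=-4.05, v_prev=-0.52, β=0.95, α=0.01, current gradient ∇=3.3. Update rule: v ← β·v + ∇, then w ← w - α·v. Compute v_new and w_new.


v_new = 0.95·-0.52 + 3.3 = -0.494 + 3.3 = 2.806
w_new = -4.05 - 0.01·2.806 = -4.05 - 0.02806 = -4.07806

v_new=2.806, w_new=-4.07806


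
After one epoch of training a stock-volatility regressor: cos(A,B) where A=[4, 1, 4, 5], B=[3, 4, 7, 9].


A·B = 4·3 + 1·4 + 4·7 + 5·9 = 89
‖A‖ = √58 = 7.6158, ‖B‖ = √155 = 12.4499
cos = 89/(√58·√155) = 89/√8990 = 0.9387

0.9387


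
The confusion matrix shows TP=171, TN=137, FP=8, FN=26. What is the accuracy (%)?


Accuracy = (TP+TN)/(TP+TN+FP+FN)
= (171+137)/(342)
= 308/342 = 90.06%

90.06%


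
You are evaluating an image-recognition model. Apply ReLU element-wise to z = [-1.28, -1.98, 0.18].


ReLU(-1.28) = max(0, -1.28) = 0.0
ReLU(-1.98) = max(0, -1.98) = 0.0
ReLU(0.18) = max(0, 0.18) = 0.18
result = [0.0, 0.0, 0.18]

[0.0, 0.0, 0.18]


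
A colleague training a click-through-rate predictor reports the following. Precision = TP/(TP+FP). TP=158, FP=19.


Precision = TP/(TP+FP)
= 158/(158+19)
= 158/177 = 89.27%

89.27%


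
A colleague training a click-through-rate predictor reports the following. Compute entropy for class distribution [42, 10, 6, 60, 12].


Probabilities: [42/130, 10/130, 6/130, 60/130, 12/130] ≈ [0.3231, 0.0769, 0.0462, 0.4615, 0.0923]
H = -((42/130)·log₂(42/130) + (10/130)·log₂(10/130) + (6/130)·log₂(6/130) + (60/130)·log₂(60/130) + (12/130)·log₂(12/130))
  = 1.8482 bits

1.8482 bits


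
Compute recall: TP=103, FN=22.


Recall = TP/(TP+FN)
= 103/(103+22)
= 103/125 = 82.4%

82.4%


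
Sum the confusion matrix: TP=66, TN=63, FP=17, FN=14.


Total = TP + TN + FP + FN
= 66 + 63 + 17 + 14
= 160
(Predicted positive: 83, predicted negative: 77)

160


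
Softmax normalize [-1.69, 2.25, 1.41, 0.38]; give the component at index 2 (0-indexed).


Exponentials: e^-1.69=0.1845, e^2.25=9.4877, e^1.41=4.096, e^0.38=1.4623
Sum = 15.2305
Softmax = [0.0121, 0.6229, 0.2689, 0.096]
p[2] = 4.096/15.2305 = 0.2689

0.2689


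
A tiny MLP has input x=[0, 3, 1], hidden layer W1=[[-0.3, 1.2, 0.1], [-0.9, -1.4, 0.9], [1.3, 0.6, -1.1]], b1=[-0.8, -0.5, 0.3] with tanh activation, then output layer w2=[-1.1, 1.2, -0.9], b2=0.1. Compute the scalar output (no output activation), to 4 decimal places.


z1[0] = (-0.3)·(0) + (1.2)·(3) + (0.1)·(1) - 0.8 = 2.9
z1[1] = (-0.9)·(0) + (-1.4)·(3) + (0.9)·(1) - 0.5 = -3.8
z1[2] = (1.3)·(0) + (0.6)·(3) + (-1.1)·(1) + 0.3 = 1.0
h = tanh(z1) = [0.994, -0.999, 0.7616]
output = (-1.1)·(0.994) + (1.2)·(-0.999) + (-0.9)·(0.7616) + 0.1 = -2.8776

-2.8776


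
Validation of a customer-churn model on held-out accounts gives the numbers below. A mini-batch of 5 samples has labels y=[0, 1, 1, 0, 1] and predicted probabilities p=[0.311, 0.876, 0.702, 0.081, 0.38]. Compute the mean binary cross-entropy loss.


L[0] = -ln(1-0.311) = -ln(0.689) = 0.3725
L[1] = -ln(0.876) = 0.1324
L[2] = -ln(0.702) = 0.3538
L[3] = -ln(1-0.081) = -ln(0.919) = 0.0845
L[4] = -ln(0.38) = 0.9676
mean = (0.3725 + 0.1324 + 0.3538 + 0.0845 + 0.9676)/5 = 0.3822

0.3822


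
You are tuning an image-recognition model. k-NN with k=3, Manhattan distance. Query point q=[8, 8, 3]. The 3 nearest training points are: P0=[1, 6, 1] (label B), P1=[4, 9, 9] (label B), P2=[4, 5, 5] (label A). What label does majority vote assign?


d(q,P0) = 11  (label B)
d(q,P1) = 11  (label B)
d(q,P2) = 9  (label A)
Votes: A=1, B=2
Majority → B

B


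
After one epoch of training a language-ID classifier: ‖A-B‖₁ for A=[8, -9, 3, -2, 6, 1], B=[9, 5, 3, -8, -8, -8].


d = |8-9| + |-9-5| + |3-3| + |-2+ 8| + |6+ 8| + |1+ 8|
  = 1 + 14 + 0 + 6 + 14 + 9
  = 44

44


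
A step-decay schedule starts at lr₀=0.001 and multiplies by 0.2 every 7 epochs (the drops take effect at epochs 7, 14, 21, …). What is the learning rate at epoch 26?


n_drops = ⌊26/7⌋ = 3
lr = 0.001·0.2^3 = 0.001·0.008 = 0.000008

0.000008
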